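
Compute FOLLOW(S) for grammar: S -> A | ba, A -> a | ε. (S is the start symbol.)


$ ∈ FOLLOW(S). For each A -> αBβ: add FIRST(β)\{ε} to FOLLOW(B); if β nullable, add FOLLOW(A).
FOLLOW(S) = {$}


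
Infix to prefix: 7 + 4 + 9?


left-to-right (same/higher precedence on left): tree is (+ (+ 7 4) 9)
Prefix: + + 7 4 9


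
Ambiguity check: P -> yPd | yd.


balanced y^n…d^n: each string has a unique parse
Unambiguous


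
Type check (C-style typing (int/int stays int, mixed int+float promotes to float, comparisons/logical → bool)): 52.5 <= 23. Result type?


Operand types: float <= int
Rule: comparison yields bool
Result type: bool


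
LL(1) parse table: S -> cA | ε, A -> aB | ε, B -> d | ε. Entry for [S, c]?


For [S, c]: 'c' ∈ FIRST(cA)
Entry: S -> cA


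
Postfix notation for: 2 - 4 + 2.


Left to right (same or higher precedence on left)
Postfix: 2 4 - 2 +


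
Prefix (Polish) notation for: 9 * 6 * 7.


left-to-right (same/higher precedence on left): tree is (* (* 9 6) 7)
Prefix: * * 9 6 7


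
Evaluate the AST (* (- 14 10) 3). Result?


Evaluate inner: (- 14 10) = 4
Evaluate root: (* 4 3) = 12
Result: 12


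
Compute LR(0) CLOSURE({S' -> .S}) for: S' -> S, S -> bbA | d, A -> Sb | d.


Start: S' -> .S
For each item with dot before a nonterminal B, add B -> .γ for every B-production
Closure: [S' -> .S, S -> .bbA, S -> .d]


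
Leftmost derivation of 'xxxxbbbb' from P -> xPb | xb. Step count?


Derivation: P => xPb => xxPbb => xxxPbbb => xxxxbbbb
Steps: 4


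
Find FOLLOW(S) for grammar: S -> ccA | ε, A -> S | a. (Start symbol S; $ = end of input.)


$ ∈ FOLLOW(S). For each A -> αBβ: add FIRST(β)\{ε} to FOLLOW(B); if β nullable, add FOLLOW(A).
FOLLOW(S) = {$}


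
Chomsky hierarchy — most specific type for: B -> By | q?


Left-linear: every RHS is a terminal or one nonterminal followed by a terminal
Classification: Type 3 (Regular)


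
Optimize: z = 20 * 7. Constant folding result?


20 * 7 = 140 at compile time
Optimized: z = 140


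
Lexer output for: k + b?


Scan left to right, longest-match per lexeme
Tokens: ID(k), OP(+), ID(b)


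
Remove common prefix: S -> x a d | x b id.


Common prefix: 'x'
Factored: S -> x S', S' -> a d | b id


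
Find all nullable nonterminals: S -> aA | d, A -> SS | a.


A nonterminal is nullable iff some alternative derives ε (directly, or every symbol in it is nullable)
Nullable: {}


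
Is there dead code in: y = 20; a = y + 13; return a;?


y is read by a's definition; a is returned
No dead code


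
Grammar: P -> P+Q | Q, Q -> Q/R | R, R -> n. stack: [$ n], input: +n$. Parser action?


'n' on top is the handle for R -> n
Action: reduce (R -> n)


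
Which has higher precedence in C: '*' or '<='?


'*' is multiplicative (level 10); '<=' is relational (level 7)
Higher level binds tighter
'*' has higher precedence than '<='


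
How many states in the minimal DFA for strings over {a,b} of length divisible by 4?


Track length mod 4: states 0..3, accept at 0
Minimal DFA: 4 states


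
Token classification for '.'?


Pattern: operator symbol
Type: OPERATOR


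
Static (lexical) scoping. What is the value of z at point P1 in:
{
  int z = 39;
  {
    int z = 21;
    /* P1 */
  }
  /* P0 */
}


z declared in the same block as P1
z = 21


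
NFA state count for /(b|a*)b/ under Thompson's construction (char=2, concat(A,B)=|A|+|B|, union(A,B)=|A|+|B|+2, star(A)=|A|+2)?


Syntax tree has 3 char leaf(s), 1 union(s), 1 star(s)
chars contribute 3×2 = 6; each union adds +2; each star adds +2
Total: 6 + 2 + 2 = 10 states


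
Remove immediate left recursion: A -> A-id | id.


Left-recursive alternatives: A-id; non-recursive: id
Introduce A': A -> idA', A' -> -idA' | ε


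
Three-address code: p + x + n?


Break into single-operator statements:
t1 = p + x
t2 = t1 + n


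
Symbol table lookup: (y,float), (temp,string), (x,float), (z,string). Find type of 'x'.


Lookup 'x' → type float


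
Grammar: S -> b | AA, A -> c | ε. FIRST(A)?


Per alternative of A: FIRST(c) = {c}; FIRST(ε) = {ε}
FIRST(A) = {c, ε}


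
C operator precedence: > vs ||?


'>' is relational (level 7); '||' is logical OR (level 1)
Higher level binds tighter
'>' has higher precedence than '||'


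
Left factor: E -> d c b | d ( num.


Common prefix: 'd'
Factored: E -> d E', E' -> c b | ( num


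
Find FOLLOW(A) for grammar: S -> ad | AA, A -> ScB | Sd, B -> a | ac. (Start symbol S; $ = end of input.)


$ ∈ FOLLOW(S). For each A -> αBβ: add FIRST(β)\{ε} to FOLLOW(B); if β nullable, add FOLLOW(A).
FOLLOW(A) = {$, a, c, d}


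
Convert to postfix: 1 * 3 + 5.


Left to right (same or higher precedence on left)
Postfix: 1 3 * 5 +


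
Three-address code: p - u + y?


Break into single-operator statements:
t1 = p - u
t2 = t1 + y


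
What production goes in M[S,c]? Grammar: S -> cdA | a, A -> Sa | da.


For [S, c]: 'c' ∈ FIRST(cdA)
Entry: S -> cdA


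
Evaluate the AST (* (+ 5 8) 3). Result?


Evaluate inner: (+ 5 8) = 13
Evaluate root: (* 13 3) = 39
Result: 39


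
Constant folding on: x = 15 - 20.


15 - 20 = -5 at compile time
Optimized: x = -5


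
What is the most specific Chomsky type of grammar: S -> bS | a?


Right-linear: every RHS is a terminal or a terminal followed by one nonterminal
Classification: Type 3 (Regular)


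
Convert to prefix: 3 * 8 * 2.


left-to-right (same/higher precedence on left): tree is (* (* 3 8) 2)
Prefix: * * 3 8 2


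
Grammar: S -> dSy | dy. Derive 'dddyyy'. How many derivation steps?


Derivation: S => dSy => ddSyy => dddyyy
Steps: 3


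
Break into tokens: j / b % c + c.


Scan left to right, longest-match per lexeme
Tokens: ID(j), OP(/), ID(b), OP(%), ID(c), OP(+), ID(c)


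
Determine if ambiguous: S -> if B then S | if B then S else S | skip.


dangling else: 'if B then if B then skip else skip' parses two ways
Ambiguous


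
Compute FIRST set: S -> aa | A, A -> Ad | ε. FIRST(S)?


Per alternative of S: FIRST(aa) = {a}; FIRST(A) = {d, ε}
FIRST(S) = {a, d, ε}


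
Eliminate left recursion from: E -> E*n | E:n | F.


Left-recursive alternatives: E*n, E:n; non-recursive: F
Introduce E': E -> FE', E' -> *nE' | :nE' | ε


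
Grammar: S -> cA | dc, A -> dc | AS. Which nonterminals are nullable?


A nonterminal is nullable iff some alternative derives ε (directly, or every symbol in it is nullable)
Nullable: {}


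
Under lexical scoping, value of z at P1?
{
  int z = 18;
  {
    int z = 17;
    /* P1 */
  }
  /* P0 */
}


z declared in the same block as P1
z = 17


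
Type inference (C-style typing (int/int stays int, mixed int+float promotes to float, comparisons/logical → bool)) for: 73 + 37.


Operand types: int + int
Rule: mixed int/float promotes to float; int/int stays int
Result type: int


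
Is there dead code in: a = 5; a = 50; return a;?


first assignment to a is overwritten before any read
Dead: 'a = 5'


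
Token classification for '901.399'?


Pattern: digits with a decimal point
Type: FLOAT_LITERAL


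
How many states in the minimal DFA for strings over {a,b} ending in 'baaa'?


Track the longest suffix of input matching a prefix of 'baaa': 5 classes (prefixes of length 0..4)
Minimal DFA: 5 states


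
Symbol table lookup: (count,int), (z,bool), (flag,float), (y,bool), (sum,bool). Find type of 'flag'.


Lookup 'flag' → type float


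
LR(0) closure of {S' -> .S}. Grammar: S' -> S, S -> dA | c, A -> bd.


Start: S' -> .S
For each item with dot before a nonterminal B, add B -> .γ for every B-production
Closure: [S' -> .S, S -> .dA, S -> .c]


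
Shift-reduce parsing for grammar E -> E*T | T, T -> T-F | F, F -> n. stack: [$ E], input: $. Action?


start symbol E on stack, input exhausted
Action: accept


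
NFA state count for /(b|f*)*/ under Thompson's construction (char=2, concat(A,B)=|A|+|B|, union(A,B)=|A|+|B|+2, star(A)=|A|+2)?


Syntax tree has 2 char leaf(s), 1 union(s), 2 star(s)
chars contribute 2×2 = 4; each union adds +2; each star adds +2
Total: 4 + 2 + 4 = 10 states


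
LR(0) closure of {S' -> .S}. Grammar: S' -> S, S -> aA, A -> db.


Start: S' -> .S
For each item with dot before a nonterminal B, add B -> .γ for every B-production
Closure: [S' -> .S, S -> .aA]


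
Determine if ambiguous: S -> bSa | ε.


balanced b^n…a^n: each string has a unique parse
Unambiguous


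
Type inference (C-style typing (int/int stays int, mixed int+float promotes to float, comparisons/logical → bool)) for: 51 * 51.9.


Operand types: int * float
Rule: mixed int/float promotes to float; int/int stays int
Result type: float


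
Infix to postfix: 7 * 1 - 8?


Left to right (same or higher precedence on left)
Postfix: 7 1 * 8 -


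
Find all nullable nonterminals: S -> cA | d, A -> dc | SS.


A nonterminal is nullable iff some alternative derives ε (directly, or every symbol in it is nullable)
Nullable: {}


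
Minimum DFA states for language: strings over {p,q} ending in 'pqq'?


Track the longest suffix of input matching a prefix of 'pqq': 4 classes (prefixes of length 0..3)
Minimal DFA: 4 states


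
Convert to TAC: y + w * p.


Break into single-operator statements:
t1 = w * p
t2 = y + t1


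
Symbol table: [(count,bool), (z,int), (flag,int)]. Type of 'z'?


Lookup 'z' → type int


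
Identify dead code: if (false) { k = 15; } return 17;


condition is constant false, so the whole block is unreachable
Dead: 'if (false) { k = 15; }'


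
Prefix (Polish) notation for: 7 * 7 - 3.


left-to-right (same/higher precedence on left): tree is (- (* 7 7) 3)
Prefix: - * 7 7 3


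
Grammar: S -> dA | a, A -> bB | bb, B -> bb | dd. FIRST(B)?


Per alternative of B: FIRST(bb) = {b}; FIRST(dd) = {d}
FIRST(B) = {b, d}


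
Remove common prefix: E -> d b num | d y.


Common prefix: 'd'
Factored: E -> d E', E' -> b num | y


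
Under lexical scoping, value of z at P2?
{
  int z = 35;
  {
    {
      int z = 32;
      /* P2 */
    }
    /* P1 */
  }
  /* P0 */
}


z declared in the same block as P2
z = 32


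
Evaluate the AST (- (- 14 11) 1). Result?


Evaluate inner: (- 14 11) = 3
Evaluate root: (- 3 1) = 2
Result: 2


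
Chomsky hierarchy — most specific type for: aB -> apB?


LHS has context (more than one symbol) and |LHS| ≤ |RHS|
Classification: Type 1 (Context-Sensitive)


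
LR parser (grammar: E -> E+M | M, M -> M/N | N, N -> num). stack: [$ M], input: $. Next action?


lookahead ∉ {/} so M won't extend; reduce E -> M
Action: reduce (E -> M)


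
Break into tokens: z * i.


Scan left to right, longest-match per lexeme
Tokens: ID(z), OP(*), ID(i)


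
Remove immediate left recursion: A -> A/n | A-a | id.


Left-recursive alternatives: A/n, A-a; non-recursive: id
Introduce A': A -> idA', A' -> /nA' | -aA' | ε


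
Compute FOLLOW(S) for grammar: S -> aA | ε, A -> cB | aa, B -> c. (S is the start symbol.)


$ ∈ FOLLOW(S). For each A -> αBβ: add FIRST(β)\{ε} to FOLLOW(B); if β nullable, add FOLLOW(A).
FOLLOW(S) = {$}


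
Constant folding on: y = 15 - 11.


15 - 11 = 4 at compile time
Optimized: y = 4


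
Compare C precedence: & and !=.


'!=' is equality (level 6); '&' is bitwise AND (level 5)
Higher level binds tighter
'!=' has higher precedence than '&'


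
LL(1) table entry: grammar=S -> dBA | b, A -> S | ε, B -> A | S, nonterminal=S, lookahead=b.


For [S, b]: 'b' ∈ FIRST(b)
Entry: S -> b


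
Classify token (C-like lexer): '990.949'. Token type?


Pattern: digits with a decimal point
Type: FLOAT_LITERAL


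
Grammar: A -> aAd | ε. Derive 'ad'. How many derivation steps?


Derivation: A => aAd => ad
Steps: 2


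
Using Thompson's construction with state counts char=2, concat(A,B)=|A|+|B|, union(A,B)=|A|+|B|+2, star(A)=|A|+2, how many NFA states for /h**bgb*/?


Syntax tree has 4 char leaf(s), 0 union(s), 3 star(s)
chars contribute 4×2 = 8; each union adds +2; each star adds +2
Total: 8 + 0 + 6 = 14 states


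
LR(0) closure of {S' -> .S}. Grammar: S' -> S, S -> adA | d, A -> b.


Start: S' -> .S
For each item with dot before a nonterminal B, add B -> .γ for every B-production
Closure: [S' -> .S, S -> .adA, S -> .d]


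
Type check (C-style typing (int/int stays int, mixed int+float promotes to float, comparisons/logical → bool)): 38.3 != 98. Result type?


Operand types: float != int
Rule: comparison yields bool
Result type: bool


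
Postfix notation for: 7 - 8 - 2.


Left to right (same or higher precedence on left)
Postfix: 7 8 - 2 -


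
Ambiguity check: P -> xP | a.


right-linear, alternatives start with distinct terminals 'x' vs 'a': unique leftmost derivation
Unambiguous


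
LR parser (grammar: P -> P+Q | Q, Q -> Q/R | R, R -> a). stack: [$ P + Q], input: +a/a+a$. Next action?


handle 'P+Q' on top; lookahead ∈ FOLLOW(P) = {+, $}
Action: reduce (P -> P+Q)


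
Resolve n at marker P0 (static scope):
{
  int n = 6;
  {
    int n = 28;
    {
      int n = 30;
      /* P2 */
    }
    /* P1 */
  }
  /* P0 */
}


n declared in the same block as P0
n = 6


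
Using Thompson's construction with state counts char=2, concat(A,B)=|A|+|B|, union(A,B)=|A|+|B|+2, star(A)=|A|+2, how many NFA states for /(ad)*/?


Syntax tree has 2 char leaf(s), 0 union(s), 1 star(s)
chars contribute 2×2 = 4; each union adds +2; each star adds +2
Total: 4 + 0 + 2 = 6 states


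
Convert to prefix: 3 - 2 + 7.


left-to-right (same/higher precedence on left): tree is (+ (- 3 2) 7)
Prefix: + - 3 2 7


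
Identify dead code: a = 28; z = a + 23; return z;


a is read by z's definition; z is returned
No dead code


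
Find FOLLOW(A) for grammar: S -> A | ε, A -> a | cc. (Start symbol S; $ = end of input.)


$ ∈ FOLLOW(S). For each A -> αBβ: add FIRST(β)\{ε} to FOLLOW(B); if β nullable, add FOLLOW(A).
FOLLOW(A) = {$}


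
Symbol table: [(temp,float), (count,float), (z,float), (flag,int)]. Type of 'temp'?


Lookup 'temp' → type float


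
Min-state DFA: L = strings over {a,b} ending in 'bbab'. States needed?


Track the longest suffix of input matching a prefix of 'bbab': 5 classes (prefixes of length 0..4)
Minimal DFA: 5 states


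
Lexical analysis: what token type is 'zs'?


Pattern: letter/underscore followed by alphanumerics, not a keyword
Type: IDENTIFIER


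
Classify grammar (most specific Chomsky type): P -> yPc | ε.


Single nonterminal LHS, but y^n c^n is not regular
Classification: Type 2 (Context-Free)


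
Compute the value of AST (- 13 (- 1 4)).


Evaluate inner: (- 1 4) = -3
Evaluate root: (- 13 -3) = 16
Result: 16


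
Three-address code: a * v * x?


Break into single-operator statements:
t1 = a * v
t2 = t1 * x


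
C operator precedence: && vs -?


'-' is additive (level 9); '&&' is logical AND (level 2)
Higher level binds tighter
'-' has higher precedence than '&&'


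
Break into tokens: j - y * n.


Scan left to right, longest-match per lexeme
Tokens: ID(j), OP(-), ID(y), OP(*), ID(n)


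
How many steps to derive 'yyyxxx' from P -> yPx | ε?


Derivation: P => yPx => yyPxx => yyyPxxx => yyyxxx
Steps: 4


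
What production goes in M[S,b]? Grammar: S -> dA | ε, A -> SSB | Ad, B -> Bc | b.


For [S, b]: ε is nullable and 'b' ∈ FOLLOW(S)
Entry: S -> ε


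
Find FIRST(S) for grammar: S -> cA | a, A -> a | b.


Per alternative of S: FIRST(cA) = {c}; FIRST(a) = {a}
FIRST(S) = {a, c}


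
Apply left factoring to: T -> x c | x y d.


Common prefix: 'x'
Factored: T -> x T', T' -> c | y d


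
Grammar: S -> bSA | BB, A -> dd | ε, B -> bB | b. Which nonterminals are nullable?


A nonterminal is nullable iff some alternative derives ε (directly, or every symbol in it is nullable)
Nullable: {A}


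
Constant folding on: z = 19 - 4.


19 - 4 = 15 at compile time
Optimized: z = 15


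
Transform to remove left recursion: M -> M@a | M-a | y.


Left-recursive alternatives: M@a, M-a; non-recursive: y
Introduce M': M -> yM', M' -> @aM' | -aM' | ε


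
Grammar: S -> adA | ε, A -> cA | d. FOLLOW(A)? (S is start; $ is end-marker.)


$ ∈ FOLLOW(S). For each A -> αBβ: add FIRST(β)\{ε} to FOLLOW(B); if β nullable, add FOLLOW(A).
FOLLOW(A) = {$}


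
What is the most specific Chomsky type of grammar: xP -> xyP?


LHS has context (more than one symbol) and |LHS| ≤ |RHS|
Classification: Type 1 (Context-Sensitive)


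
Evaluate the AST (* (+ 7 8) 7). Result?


Evaluate inner: (+ 7 8) = 15
Evaluate root: (* 15 7) = 105
Result: 105


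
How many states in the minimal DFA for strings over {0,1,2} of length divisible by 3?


Track length mod 3: states 0..2, accept at 0
Minimal DFA: 3 states


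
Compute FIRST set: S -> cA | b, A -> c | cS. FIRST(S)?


Per alternative of S: FIRST(cA) = {c}; FIRST(b) = {b}
FIRST(S) = {b, c}


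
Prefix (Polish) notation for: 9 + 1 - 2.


left-to-right (same/higher precedence on left): tree is (- (+ 9 1) 2)
Prefix: - + 9 1 2


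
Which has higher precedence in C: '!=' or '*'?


'*' is multiplicative (level 10); '!=' is equality (level 6)
Higher level binds tighter
'*' has higher precedence than '!='


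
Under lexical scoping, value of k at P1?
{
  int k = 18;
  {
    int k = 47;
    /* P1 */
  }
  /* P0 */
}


k declared in the same block as P1
k = 47


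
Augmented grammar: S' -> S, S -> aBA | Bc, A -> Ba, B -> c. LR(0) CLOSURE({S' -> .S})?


Start: S' -> .S
For each item with dot before a nonterminal B, add B -> .γ for every B-production
Closure: [S' -> .S, S -> .aBA, S -> .Bc, B -> .c]


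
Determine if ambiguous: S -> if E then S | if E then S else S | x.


dangling else: 'if E then if E then x else x' parses two ways
Ambiguous


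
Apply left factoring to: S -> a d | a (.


Common prefix: 'a'
Factored: S -> a S', S' -> d | (


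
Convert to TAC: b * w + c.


Break into single-operator statements:
t1 = b * w
t2 = t1 + c


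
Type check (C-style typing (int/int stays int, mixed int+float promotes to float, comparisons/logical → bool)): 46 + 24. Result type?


Operand types: int + int
Rule: mixed int/float promotes to float; int/int stays int
Result type: int


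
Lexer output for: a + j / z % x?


Scan left to right, longest-match per lexeme
Tokens: ID(a), OP(+), ID(j), OP(/), ID(z), OP(%), ID(x)


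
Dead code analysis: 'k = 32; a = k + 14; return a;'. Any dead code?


k is read by a's definition; a is returned
No dead code


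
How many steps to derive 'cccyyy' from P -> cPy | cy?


Derivation: P => cPy => ccPyy => cccyyy
Steps: 3


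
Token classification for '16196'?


Pattern: digits only
Type: INTEGER_LITERAL


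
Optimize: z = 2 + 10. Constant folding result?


2 + 10 = 12 at compile time
Optimized: z = 12


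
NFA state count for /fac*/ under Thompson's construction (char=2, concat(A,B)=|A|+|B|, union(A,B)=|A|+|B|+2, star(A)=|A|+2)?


Syntax tree has 3 char leaf(s), 0 union(s), 1 star(s)
chars contribute 3×2 = 6; each union adds +2; each star adds +2
Total: 6 + 0 + 2 = 8 states


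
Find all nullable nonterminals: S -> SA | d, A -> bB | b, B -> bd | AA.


A nonterminal is nullable iff some alternative derives ε (directly, or every symbol in it is nullable)
Nullable: {}


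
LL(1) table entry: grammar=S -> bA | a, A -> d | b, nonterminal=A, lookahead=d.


For [A, d]: 'd' ∈ FIRST(d)
Entry: A -> d


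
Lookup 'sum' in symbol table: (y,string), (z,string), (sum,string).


Lookup 'sum' → type string


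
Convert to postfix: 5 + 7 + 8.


Left to right (same or higher precedence on left)
Postfix: 5 7 + 8 +


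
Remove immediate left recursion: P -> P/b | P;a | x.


Left-recursive alternatives: P/b, P;a; non-recursive: x
Introduce P': P -> xP', P' -> /bP' | ;aP' | ε


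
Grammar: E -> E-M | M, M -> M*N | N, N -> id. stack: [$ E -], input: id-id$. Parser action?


no handle ('E-' is not any RHS); shift 'id'
Action: shift


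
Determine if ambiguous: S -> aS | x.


right-linear, alternatives start with distinct terminals 'a' vs 'x': unique leftmost derivation
Unambiguous


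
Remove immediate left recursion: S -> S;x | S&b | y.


Left-recursive alternatives: S;x, S&b; non-recursive: y
Introduce S': S -> yS', S' -> ;xS' | &bS' | ε


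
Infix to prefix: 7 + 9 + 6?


left-to-right (same/higher precedence on left): tree is (+ (+ 7 9) 6)
Prefix: + + 7 9 6


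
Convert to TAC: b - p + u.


Break into single-operator statements:
t1 = b - p
t2 = t1 + u


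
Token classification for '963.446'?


Pattern: digits with a decimal point
Type: FLOAT_LITERAL


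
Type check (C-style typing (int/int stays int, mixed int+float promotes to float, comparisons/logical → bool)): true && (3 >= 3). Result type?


Operand types: bool && bool
Rule: logical operators take bool operands and yield bool
Result type: bool


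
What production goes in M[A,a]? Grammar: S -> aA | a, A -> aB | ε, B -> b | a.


For [A, a]: 'a' ∈ FIRST(aB)
Entry: A -> aB


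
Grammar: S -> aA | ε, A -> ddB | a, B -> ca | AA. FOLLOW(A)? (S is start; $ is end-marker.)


$ ∈ FOLLOW(S). For each A -> αBβ: add FIRST(β)\{ε} to FOLLOW(B); if β nullable, add FOLLOW(A).
FOLLOW(A) = {$, a, d}


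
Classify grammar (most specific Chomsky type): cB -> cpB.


LHS has context (more than one symbol) and |LHS| ≤ |RHS|
Classification: Type 1 (Context-Sensitive)


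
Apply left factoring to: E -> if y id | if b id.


Common prefix: 'if'
Factored: E -> if E', E' -> y id | b id


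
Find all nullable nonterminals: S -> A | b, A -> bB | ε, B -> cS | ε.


A nonterminal is nullable iff some alternative derives ε (directly, or every symbol in it is nullable)
Nullable: {A, B, S}


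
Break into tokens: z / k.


Scan left to right, longest-match per lexeme
Tokens: ID(z), OP(/), ID(k)


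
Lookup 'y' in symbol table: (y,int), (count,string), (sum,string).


Lookup 'y' → type int


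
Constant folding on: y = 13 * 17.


13 * 17 = 221 at compile time
Optimized: y = 221


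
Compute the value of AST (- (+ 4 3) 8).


Evaluate inner: (+ 4 3) = 7
Evaluate root: (- 7 8) = -1
Result: -1


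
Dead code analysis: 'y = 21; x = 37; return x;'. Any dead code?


y is assigned but never read
Dead: 'y = 21'


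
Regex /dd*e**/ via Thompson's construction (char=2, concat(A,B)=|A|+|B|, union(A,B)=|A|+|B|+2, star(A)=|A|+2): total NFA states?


Syntax tree has 3 char leaf(s), 0 union(s), 3 star(s)
chars contribute 3×2 = 6; each union adds +2; each star adds +2
Total: 6 + 0 + 6 = 12 states


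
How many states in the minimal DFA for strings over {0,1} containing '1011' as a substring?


KMP-style automaton: 4 progress states + 1 absorbing accept = 5
Minimal DFA: 5 states


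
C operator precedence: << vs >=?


'<<' is shift (level 8); '>=' is relational (level 7)
Higher level binds tighter
'<<' has higher precedence than '>='


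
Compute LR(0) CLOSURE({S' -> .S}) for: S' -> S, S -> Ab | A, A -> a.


Start: S' -> .S
For each item with dot before a nonterminal B, add B -> .γ for every B-production
Closure: [S' -> .S, S -> .Ab, S -> .A, A -> .a]


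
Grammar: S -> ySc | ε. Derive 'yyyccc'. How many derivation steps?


Derivation: S => ySc => yyScc => yyySccc => yyyccc
Steps: 4


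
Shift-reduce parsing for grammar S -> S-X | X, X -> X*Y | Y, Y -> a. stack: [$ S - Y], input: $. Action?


'Y' (not preceded by X*) is the handle for X -> Y
Action: reduce (X -> Y)


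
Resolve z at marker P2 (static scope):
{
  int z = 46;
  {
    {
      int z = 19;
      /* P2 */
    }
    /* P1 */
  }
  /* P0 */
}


z declared in the same block as P2
z = 19


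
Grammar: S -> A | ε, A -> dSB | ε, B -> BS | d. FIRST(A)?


Per alternative of A: FIRST(dSB) = {d}; FIRST(ε) = {ε}
FIRST(A) = {d, ε}


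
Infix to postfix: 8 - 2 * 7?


* has higher precedence, evaluate 2*7 first
Postfix: 8 2 7 * -


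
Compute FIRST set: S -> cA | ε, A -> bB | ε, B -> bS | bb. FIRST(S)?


Per alternative of S: FIRST(cA) = {c}; FIRST(ε) = {ε}
FIRST(S) = {c, ε}


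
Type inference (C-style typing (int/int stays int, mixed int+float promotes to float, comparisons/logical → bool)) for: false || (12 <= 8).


Operand types: bool || bool
Rule: logical operators take bool operands and yield bool
Result type: bool


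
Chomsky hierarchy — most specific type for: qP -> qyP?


LHS has context (more than one symbol) and |LHS| ≤ |RHS|
Classification: Type 1 (Context-Sensitive)


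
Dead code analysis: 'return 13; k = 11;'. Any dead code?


statement follows a return and is unreachable
Dead: 'k = 11'


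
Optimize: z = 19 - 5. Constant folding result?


19 - 5 = 14 at compile time
Optimized: z = 14


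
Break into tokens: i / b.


Scan left to right, longest-match per lexeme
Tokens: ID(i), OP(/), ID(b)


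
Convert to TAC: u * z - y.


Break into single-operator statements:
t1 = u * z
t2 = t1 - y


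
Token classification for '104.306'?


Pattern: digits with a decimal point
Type: FLOAT_LITERAL


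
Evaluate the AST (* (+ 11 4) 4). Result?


Evaluate inner: (+ 11 4) = 15
Evaluate root: (* 15 4) = 60
Result: 60


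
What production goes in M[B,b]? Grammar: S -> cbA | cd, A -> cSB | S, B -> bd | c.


For [B, b]: 'b' ∈ FIRST(bd)
Entry: B -> bd


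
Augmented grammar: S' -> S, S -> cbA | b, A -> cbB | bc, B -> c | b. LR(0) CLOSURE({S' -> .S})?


Start: S' -> .S
For each item with dot before a nonterminal B, add B -> .γ for every B-production
Closure: [S' -> .S, S -> .cbA, S -> .b]


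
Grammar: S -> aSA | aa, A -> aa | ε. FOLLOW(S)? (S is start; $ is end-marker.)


$ ∈ FOLLOW(S). For each A -> αBβ: add FIRST(β)\{ε} to FOLLOW(B); if β nullable, add FOLLOW(A).
FOLLOW(S) = {$, a}


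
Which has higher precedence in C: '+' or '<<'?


'+' is additive (level 9); '<<' is shift (level 8)
Higher level binds tighter
'+' has higher precedence than '<<'


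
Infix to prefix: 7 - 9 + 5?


left-to-right (same/higher precedence on left): tree is (+ (- 7 9) 5)
Prefix: + - 7 9 5


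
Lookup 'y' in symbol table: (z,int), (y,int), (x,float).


Lookup 'y' → type int


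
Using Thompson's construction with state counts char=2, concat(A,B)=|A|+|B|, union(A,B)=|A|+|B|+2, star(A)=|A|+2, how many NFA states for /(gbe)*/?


Syntax tree has 3 char leaf(s), 0 union(s), 1 star(s)
chars contribute 3×2 = 6; each union adds +2; each star adds +2
Total: 6 + 0 + 2 = 8 states


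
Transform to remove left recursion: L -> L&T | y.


Left-recursive alternatives: L&T; non-recursive: y
Introduce L': L -> yL', L' -> &TL' | ε


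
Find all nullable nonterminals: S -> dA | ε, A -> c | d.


A nonterminal is nullable iff some alternative derives ε (directly, or every symbol in it is nullable)
Nullable: {S}


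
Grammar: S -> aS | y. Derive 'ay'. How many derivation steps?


Derivation: S => aS => ay
Steps: 2


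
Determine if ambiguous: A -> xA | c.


right-linear, alternatives start with distinct terminals 'x' vs 'c': unique leftmost derivation
Unambiguous


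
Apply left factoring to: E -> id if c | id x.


Common prefix: 'id'
Factored: E -> id E', E' -> if c | x


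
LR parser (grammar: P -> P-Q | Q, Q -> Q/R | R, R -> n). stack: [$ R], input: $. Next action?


'R' (not preceded by Q/) is the handle for Q -> R
Action: reduce (Q -> R)


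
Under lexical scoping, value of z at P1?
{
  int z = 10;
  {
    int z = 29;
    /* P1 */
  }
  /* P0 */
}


z declared in the same block as P1
z = 29


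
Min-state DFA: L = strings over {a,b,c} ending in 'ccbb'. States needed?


Track the longest suffix of input matching a prefix of 'ccbb': 5 classes (prefixes of length 0..4)
Minimal DFA: 5 states


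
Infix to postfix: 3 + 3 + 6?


Left to right (same or higher precedence on left)
Postfix: 3 3 + 6 +


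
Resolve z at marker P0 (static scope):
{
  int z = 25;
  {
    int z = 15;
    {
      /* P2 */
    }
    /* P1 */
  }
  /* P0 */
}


z declared in the same block as P0
z = 25


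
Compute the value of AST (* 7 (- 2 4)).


Evaluate inner: (- 2 4) = -2
Evaluate root: (* 7 -2) = -14
Result: -14


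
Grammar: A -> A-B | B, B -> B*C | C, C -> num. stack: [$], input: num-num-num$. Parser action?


no handle on stack; shift 'num'
Action: shift


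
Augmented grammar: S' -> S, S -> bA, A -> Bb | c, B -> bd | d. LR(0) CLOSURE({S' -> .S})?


Start: S' -> .S
For each item with dot before a nonterminal B, add B -> .γ for every B-production
Closure: [S' -> .S, S -> .bA]


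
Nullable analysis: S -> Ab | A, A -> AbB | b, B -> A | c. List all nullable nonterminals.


A nonterminal is nullable iff some alternative derives ε (directly, or every symbol in it is nullable)
Nullable: {}


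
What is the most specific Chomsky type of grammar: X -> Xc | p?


Left-linear: every RHS is a terminal or one nonterminal followed by a terminal
Classification: Type 3 (Regular)


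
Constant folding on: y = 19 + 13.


19 + 13 = 32 at compile time
Optimized: y = 32


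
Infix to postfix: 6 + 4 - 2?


Left to right (same or higher precedence on left)
Postfix: 6 4 + 2 -


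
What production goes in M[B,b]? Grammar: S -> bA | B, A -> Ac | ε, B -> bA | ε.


For [B, b]: 'b' ∈ FIRST(bA)
Entry: B -> bA


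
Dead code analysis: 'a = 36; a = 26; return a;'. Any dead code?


first assignment to a is overwritten before any read
Dead: 'a = 36'


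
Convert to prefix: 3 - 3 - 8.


left-to-right (same/higher precedence on left): tree is (- (- 3 3) 8)
Prefix: - - 3 3 8


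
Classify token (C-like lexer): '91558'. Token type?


Pattern: digits only
Type: INTEGER_LITERAL


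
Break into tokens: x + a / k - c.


Scan left to right, longest-match per lexeme
Tokens: ID(x), OP(+), ID(a), OP(/), ID(k), OP(-), ID(c)


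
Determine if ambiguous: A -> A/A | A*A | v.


'v/v*v' has two parse trees (no precedence encoded between / and *)
Ambiguous


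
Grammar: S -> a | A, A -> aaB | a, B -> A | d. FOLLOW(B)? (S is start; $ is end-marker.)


$ ∈ FOLLOW(S). For each A -> αBβ: add FIRST(β)\{ε} to FOLLOW(B); if β nullable, add FOLLOW(A).
FOLLOW(B) = {$}


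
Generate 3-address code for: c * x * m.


Break into single-operator statements:
t1 = c * x
t2 = t1 * m


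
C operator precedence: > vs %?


'%' is multiplicative (level 10); '>' is relational (level 7)
Higher level binds tighter
'%' has higher precedence than '>'


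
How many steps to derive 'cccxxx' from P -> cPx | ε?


Derivation: P => cPx => ccPxx => cccPxxx => cccxxx
Steps: 4


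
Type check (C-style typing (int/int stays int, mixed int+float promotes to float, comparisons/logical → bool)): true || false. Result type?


Operand types: bool || bool
Rule: logical operators take bool operands and yield bool
Result type: bool


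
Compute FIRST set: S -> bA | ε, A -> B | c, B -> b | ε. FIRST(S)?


Per alternative of S: FIRST(bA) = {b}; FIRST(ε) = {ε}
FIRST(S) = {b, ε}


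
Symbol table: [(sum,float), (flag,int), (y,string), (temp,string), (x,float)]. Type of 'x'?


Lookup 'x' → type float


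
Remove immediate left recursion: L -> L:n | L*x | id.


Left-recursive alternatives: L:n, L*x; non-recursive: id
Introduce L': L -> idL', L' -> :nL' | *xL' | ε


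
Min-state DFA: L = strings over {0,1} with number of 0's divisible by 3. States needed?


Track (count of 0) mod 3: states 0..2, accept at 0
Minimal DFA: 3 states


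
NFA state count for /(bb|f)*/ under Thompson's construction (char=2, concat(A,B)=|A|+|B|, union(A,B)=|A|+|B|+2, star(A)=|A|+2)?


Syntax tree has 3 char leaf(s), 1 union(s), 1 star(s)
chars contribute 3×2 = 6; each union adds +2; each star adds +2
Total: 6 + 2 + 2 = 10 states


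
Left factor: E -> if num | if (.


Common prefix: 'if'
Factored: E -> if E', E' -> num | (


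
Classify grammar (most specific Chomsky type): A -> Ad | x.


Left-linear: every RHS is a terminal or one nonterminal followed by a terminal
Classification: Type 3 (Regular)


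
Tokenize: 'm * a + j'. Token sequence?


Scan left to right, longest-match per lexeme
Tokens: ID(m), OP(*), ID(a), OP(+), ID(j)


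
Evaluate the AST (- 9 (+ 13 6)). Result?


Evaluate inner: (+ 13 6) = 19
Evaluate root: (- 9 19) = -10
Result: -10


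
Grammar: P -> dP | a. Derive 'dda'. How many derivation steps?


Derivation: P => dP => ddP => dda
Steps: 3


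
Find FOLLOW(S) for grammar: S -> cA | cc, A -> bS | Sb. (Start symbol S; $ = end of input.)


$ ∈ FOLLOW(S). For each A -> αBβ: add FIRST(β)\{ε} to FOLLOW(B); if β nullable, add FOLLOW(A).
FOLLOW(S) = {$, b}


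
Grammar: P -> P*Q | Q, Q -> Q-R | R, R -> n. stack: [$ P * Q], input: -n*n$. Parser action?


'-' can extend Q; shift to build Q -> Q-R
Action: shift


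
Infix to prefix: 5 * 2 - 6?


left-to-right (same/higher precedence on left): tree is (- (* 5 2) 6)
Prefix: - * 5 2 6


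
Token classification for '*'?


Pattern: operator symbol
Type: OPERATOR


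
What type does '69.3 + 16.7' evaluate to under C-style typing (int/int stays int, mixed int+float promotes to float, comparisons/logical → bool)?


Operand types: float + float
Rule: mixed int/float promotes to float; int/int stays int
Result type: float


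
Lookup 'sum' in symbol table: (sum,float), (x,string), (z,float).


Lookup 'sum' → type float


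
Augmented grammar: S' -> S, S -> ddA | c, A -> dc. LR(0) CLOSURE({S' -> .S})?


Start: S' -> .S
For each item with dot before a nonterminal B, add B -> .γ for every B-production
Closure: [S' -> .S, S -> .ddA, S -> .c]


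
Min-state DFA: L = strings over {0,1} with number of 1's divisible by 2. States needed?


Track (count of 1) mod 2: states 0..1, accept at 0
Minimal DFA: 2 states


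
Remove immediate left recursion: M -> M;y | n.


Left-recursive alternatives: M;y; non-recursive: n
Introduce M': M -> nM', M' -> ;yM' | ε


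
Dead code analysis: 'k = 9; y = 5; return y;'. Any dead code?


k is assigned but never read
Dead: 'k = 9'


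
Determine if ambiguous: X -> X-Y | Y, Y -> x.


precedence layered via separate nonterminal Y: deterministic
Unambiguous


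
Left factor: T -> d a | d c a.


Common prefix: 'd'
Factored: T -> d T', T' -> a | c a


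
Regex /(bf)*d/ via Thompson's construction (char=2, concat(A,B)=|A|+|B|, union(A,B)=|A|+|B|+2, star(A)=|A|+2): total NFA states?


Syntax tree has 3 char leaf(s), 0 union(s), 1 star(s)
chars contribute 3×2 = 6; each union adds +2; each star adds +2
Total: 6 + 0 + 2 = 8 states


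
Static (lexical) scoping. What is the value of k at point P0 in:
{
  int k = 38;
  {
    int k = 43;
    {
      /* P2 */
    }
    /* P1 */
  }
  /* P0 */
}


k declared in the same block as P0
k = 38


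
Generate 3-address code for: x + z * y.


Break into single-operator statements:
t1 = z * y
t2 = x + t1


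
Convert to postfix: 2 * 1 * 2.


Left to right (same or higher precedence on left)
Postfix: 2 1 * 2 *


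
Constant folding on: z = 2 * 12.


2 * 12 = 24 at compile time
Optimized: z = 24


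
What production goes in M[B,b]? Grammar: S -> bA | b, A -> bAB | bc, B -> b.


For [B, b]: 'b' ∈ FIRST(b)
Entry: B -> b


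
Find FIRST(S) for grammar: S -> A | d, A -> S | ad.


Per alternative of S: FIRST(A) = {a, d}; FIRST(d) = {d}
FIRST(S) = {a, d}


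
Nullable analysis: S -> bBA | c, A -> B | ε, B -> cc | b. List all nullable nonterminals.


A nonterminal is nullable iff some alternative derives ε (directly, or every symbol in it is nullable)
Nullable: {A}


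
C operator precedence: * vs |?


'*' is multiplicative (level 10); '|' is bitwise OR (level 3)
Higher level binds tighter
'*' has higher precedence than '|'


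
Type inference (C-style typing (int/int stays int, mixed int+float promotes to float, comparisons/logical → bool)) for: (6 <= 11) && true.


Operand types: bool && bool
Rule: logical operators take bool operands and yield bool
Result type: bool


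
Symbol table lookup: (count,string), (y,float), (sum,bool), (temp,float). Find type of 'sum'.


Lookup 'sum' → type bool


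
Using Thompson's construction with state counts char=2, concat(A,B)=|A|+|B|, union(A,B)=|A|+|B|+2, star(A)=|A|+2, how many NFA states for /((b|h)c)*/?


Syntax tree has 3 char leaf(s), 1 union(s), 1 star(s)
chars contribute 3×2 = 6; each union adds +2; each star adds +2
Total: 6 + 2 + 2 = 10 states


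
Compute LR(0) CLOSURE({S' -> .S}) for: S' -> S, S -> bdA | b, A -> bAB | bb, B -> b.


Start: S' -> .S
For each item with dot before a nonterminal B, add B -> .γ for every B-production
Closure: [S' -> .S, S -> .bdA, S -> .b]


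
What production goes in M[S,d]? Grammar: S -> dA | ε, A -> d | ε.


For [S, d]: 'd' ∈ FIRST(dA)
Entry: S -> dA


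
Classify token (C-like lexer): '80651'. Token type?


Pattern: digits only
Type: INTEGER_LITERAL


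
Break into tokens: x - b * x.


Scan left to right, longest-match per lexeme
Tokens: ID(x), OP(-), ID(b), OP(*), ID(x)


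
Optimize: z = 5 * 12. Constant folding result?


5 * 12 = 60 at compile time
Optimized: z = 60


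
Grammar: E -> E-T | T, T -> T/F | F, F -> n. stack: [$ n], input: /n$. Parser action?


'n' on top is the handle for F -> n
Action: reduce (F -> n)


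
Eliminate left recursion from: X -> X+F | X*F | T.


Left-recursive alternatives: X+F, X*F; non-recursive: T
Introduce X': X -> TX', X' -> +FX' | *FX' | ε


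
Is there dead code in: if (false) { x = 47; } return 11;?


condition is constant false, so the whole block is unreachable
Dead: 'if (false) { x = 47; }'


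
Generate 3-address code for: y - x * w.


Break into single-operator statements:
t1 = x * w
t2 = y - t1


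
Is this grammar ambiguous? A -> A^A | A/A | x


'x^x/x' has two parse trees (no precedence encoded between ^ and /)
Ambiguous


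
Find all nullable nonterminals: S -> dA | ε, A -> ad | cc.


A nonterminal is nullable iff some alternative derives ε (directly, or every symbol in it is nullable)
Nullable: {S}


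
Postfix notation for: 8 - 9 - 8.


Left to right (same or higher precedence on left)
Postfix: 8 9 - 8 -


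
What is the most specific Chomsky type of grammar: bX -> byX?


LHS has context (more than one symbol) and |LHS| ≤ |RHS|
Classification: Type 1 (Context-Sensitive)


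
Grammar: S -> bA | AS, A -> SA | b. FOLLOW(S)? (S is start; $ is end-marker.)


$ ∈ FOLLOW(S). For each A -> αBβ: add FIRST(β)\{ε} to FOLLOW(B); if β nullable, add FOLLOW(A).
FOLLOW(S) = {$, b}


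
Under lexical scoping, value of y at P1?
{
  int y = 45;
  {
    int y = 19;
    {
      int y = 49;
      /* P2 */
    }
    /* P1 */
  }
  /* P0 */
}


y declared in the same block as P1
y = 19


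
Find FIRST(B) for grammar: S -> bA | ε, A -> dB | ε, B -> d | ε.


Per alternative of B: FIRST(d) = {d}; FIRST(ε) = {ε}
FIRST(B) = {d, ε}
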